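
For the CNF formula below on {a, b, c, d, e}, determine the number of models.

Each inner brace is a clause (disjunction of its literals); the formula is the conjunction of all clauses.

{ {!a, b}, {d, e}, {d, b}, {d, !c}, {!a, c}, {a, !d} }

3

There are 2^5 = 32 truth assignments over (a, b, c, d, e).
Split on c. With c = true, the clauses containing c are satisfied and !c drops from the rest; 2 of the 2^4 = 16 assignments to the other variables satisfy what remains.
With c = false, by the same count on the reduced clause set, 1 assignment works.
Total: 2 + 1 = 3.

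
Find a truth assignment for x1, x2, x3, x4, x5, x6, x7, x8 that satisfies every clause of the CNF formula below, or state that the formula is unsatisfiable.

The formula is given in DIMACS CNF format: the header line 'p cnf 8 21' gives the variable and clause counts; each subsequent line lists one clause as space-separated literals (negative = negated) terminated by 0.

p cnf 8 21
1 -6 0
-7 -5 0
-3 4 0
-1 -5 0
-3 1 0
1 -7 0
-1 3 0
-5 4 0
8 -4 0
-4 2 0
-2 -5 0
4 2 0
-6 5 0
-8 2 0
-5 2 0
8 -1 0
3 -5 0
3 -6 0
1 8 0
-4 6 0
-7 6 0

Try x1 = False.
(¬x6) alone gives x6 = False.
(¬x3) alone gives x3 = False.
(¬x7) alone gives x7 = False.
(¬x5) alone gives x5 = False.
(x8) alone gives x8 = True.
(x2) alone gives x2 = True.
(¬x4) alone gives x4 = False.
This assignment satisfies each clause.

x1 ↦ False; x2 ↦ True; x3 ↦ False; x4 ↦ False; x5 ↦ False; x6 ↦ False; x7 ↦ False; x8 ↦ True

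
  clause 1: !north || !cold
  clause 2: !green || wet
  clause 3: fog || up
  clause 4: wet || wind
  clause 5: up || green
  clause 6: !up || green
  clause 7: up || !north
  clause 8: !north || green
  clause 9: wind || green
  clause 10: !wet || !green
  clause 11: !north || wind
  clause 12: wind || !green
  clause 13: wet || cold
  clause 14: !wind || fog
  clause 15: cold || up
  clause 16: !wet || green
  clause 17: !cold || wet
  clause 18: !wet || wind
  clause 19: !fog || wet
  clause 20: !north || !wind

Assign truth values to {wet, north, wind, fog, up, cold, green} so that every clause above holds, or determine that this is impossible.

Suppose north = false.
Suppose green = false.
(up) alone gives up = true.
That conflicts with the unit clause (!up).
Undo green and try green = true.
(wet) alone gives wet = true.
That conflicts with the unit clause (!wet).
Both values of green lead to a conflict.
Undo north and try north = true.
(!cold) alone gives cold = false.
(up) alone gives up = true.
(green) alone gives green = true.
(wet) alone gives wet = true.
That conflicts with the unit clause (!wet).
Both values of north lead to a conflict.

UNSATISFIABLE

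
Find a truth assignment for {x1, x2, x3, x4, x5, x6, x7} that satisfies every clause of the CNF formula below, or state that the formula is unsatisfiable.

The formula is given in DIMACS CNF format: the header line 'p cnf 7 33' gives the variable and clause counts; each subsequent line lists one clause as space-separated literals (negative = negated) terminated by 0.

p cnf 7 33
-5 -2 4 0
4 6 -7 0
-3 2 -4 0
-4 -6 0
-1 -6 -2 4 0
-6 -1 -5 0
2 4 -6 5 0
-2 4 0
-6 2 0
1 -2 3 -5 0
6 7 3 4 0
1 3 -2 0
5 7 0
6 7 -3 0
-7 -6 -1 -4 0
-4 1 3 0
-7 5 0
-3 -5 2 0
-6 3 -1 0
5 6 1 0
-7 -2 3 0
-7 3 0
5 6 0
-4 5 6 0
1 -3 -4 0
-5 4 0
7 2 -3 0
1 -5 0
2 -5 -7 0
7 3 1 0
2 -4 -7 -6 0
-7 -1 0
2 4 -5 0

Case x4 = True:
Unit clause (¬x6) forces x6 = False.
Unit clause (x5) forces x5 = True.
Unit clause (x1) forces x1 = True.
Unit clause (¬x7) forces x7 = False.
Unit clause (¬x3) forces x3 = False.
No clause remains; x2 is free.

x1 ↦ True; x2 ↦ True; x3 ↦ False; x4 ↦ True; x5 ↦ True; x6 ↦ False; x7 ↦ False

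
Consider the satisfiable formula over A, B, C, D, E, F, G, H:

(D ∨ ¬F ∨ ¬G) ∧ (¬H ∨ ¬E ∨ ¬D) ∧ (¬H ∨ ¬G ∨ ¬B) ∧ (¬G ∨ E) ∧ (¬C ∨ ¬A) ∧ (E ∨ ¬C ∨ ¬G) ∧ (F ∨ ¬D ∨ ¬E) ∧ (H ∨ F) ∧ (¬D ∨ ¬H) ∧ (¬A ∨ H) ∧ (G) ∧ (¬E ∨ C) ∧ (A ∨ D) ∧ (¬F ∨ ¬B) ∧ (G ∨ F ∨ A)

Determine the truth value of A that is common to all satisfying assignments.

Suppose A = True.
From the singleton clause (¬C), C = False.
From the singleton clause (H), H = True.
From the singleton clause (¬D), D = False.
From the singleton clause (G), G = True.
From the singleton clause (¬F), F = False.
From the singleton clause (¬B), B = False.
From the singleton clause (E), E = True.
That conflicts with the unit clause (¬E).
So every satisfying assignment has A = False.

False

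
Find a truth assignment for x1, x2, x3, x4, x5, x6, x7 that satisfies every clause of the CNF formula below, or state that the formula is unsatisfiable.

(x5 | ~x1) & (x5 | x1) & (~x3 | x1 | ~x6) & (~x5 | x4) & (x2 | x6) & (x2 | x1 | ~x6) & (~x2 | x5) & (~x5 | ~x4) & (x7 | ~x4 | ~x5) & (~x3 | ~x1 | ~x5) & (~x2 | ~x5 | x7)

UNSATISFIABLE

Branch on x5: set x5 = 1.
The clause (x4) is unit, so x4 = 1.
But (~x4) is also a unit clause — contradiction.
So x5 must be the other value — set x5 = 0.
The clause (~x1) is unit, so x1 = 0.
But (x1) is also a unit clause — contradiction.
Both values of x5 lead to a conflict.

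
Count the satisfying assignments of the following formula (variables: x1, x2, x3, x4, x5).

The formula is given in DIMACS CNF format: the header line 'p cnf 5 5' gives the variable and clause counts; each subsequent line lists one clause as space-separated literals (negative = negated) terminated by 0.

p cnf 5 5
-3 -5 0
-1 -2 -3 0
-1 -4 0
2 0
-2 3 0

2

There are 2^5 = 32 truth assignments over (x1, x2, x3, x4, x5).
Split on x4. With x4 = True, the clauses containing x4 are satisfied and ¬x4 drops from the rest; 1 of the 2^4 = 16 assignments to the other variables satisfy what remains.
With x4 = False, by the same count on the reduced clause set, 1 assignment works.
Total: 1 + 1 = 2.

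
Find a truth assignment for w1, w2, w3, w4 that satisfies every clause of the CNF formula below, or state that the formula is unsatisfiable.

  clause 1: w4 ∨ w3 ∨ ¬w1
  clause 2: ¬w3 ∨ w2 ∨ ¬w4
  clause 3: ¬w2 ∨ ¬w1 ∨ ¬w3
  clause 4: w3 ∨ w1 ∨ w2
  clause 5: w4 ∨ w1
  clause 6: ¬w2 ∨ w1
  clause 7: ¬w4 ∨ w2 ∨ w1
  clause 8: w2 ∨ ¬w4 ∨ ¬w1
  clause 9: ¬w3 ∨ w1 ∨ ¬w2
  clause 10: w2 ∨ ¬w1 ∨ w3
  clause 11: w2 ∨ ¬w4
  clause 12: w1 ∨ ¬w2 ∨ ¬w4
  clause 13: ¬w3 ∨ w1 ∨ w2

w1: True,  w2: False,  w3: True,  w4: False

Branch on w4: set w4 = False.
(w1) alone gives w1 = True.
(w3) alone gives w3 = True.
(¬w2) alone gives w2 = False.
Every clause now holds.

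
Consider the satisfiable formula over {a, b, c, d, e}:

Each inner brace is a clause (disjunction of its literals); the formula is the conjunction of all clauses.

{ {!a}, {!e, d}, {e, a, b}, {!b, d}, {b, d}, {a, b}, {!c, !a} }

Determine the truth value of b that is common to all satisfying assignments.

Suppose b = false.
The clause (!a) is unit, so a = false.
Now (a) is unsatisfied and unit — conflict.
So every satisfying assignment has b = True.

True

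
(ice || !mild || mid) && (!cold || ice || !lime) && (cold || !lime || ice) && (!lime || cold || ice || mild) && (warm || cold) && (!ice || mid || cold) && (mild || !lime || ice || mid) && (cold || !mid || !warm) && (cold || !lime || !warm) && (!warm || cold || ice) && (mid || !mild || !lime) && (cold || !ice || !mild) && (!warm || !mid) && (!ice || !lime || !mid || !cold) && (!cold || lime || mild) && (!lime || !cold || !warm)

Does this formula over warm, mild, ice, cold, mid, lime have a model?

Branch on warm: set warm = false.
From the singleton clause (cold), cold = true.
Branch on ice: set ice = true.
Branch on lime: set lime = false.
From the singleton clause (mild), mild = true.
All clauses hold; mid can take either value.
A satisfying assignment: warm: false, mild: true, ice: true, cold: true, mid: true, lime: false.

Yes, satisfiable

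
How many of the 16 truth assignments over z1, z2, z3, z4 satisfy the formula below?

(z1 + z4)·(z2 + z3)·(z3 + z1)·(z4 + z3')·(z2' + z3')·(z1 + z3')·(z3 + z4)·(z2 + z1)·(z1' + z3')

There are 2^4 = 16 truth assignments over (z1, z2, z3, z4).
Check each against the 9 clauses (columns in the order z1, z2, z3, z4):
  F F F F  ✗ fails (z1 + z4)
  F F F T  ✗ fails (z2 + z3)
  F F T F  ✗ fails (z1 + z4)
  F F T T  ✗ fails (z1 + z3')
  F T F F  ✗ fails (z1 + z4)
  F T F T  ✗ fails (z3 + z1)
  F T T F  ✗ fails (z1 + z4)
  F T T T  ✗ fails (z2' + z3')
  T F F F  ✗ fails (z2 + z3)
  T F F T  ✗ fails (z2 + z3)
  T F T F  ✗ fails (z4 + z3')
  T F T T  ✗ fails (z1' + z3')
  T T F F  ✗ fails (z3 + z4)
  T T F T  ✓ satisfies all
  T T T F  ✗ fails (z4 + z3')
  T T T T  ✗ fails (z2' + z3')
1 of the 16 rows is a model.

1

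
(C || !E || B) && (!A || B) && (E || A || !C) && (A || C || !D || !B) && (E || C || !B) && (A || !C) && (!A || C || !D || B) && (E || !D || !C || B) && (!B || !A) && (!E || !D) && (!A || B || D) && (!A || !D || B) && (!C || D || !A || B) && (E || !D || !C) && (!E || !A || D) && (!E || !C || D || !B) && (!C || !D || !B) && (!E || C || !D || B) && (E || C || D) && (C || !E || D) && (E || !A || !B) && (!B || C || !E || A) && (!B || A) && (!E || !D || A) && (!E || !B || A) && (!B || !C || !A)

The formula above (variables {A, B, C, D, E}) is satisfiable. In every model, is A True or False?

False

Suppose A = true.
The clause (B) is unit, so B = true.
But (!B) is also a unit clause — contradiction.
So every satisfying assignment has A = False.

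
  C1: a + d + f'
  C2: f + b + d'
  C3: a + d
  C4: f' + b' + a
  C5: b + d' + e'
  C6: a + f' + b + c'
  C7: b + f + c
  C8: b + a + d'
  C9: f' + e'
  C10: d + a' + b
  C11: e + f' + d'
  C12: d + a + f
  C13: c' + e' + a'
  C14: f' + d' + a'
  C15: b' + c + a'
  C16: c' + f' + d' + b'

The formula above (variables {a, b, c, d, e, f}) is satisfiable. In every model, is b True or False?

Suppose b = 0.
Suppose f = 1.
Unit clause (e') forces e = 0.
Unit clause (d') forces d = 0.
Unit clause (a) forces a = 1.
Now (a') is unsatisfied and unit — conflict.
Backtrack on f: now try f = 0.
Unit clause (d') forces d = 0.
Unit clause (a) forces a = 1.
Now (a') is unsatisfied and unit — conflict.
Either choice for f ends in contradiction.
So every satisfying assignment has b = True.

True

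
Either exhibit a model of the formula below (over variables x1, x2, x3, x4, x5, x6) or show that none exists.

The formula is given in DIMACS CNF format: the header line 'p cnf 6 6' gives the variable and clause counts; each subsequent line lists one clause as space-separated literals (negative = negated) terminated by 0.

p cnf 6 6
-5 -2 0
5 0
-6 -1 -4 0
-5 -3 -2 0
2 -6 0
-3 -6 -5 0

x1 ↦ False,  x2 ↦ False,  x3 ↦ False,  x4 ↦ False,  x5 ↦ True,  x6 ↦ False

From the singleton clause (x5), x5 = True.
From the singleton clause (¬x2), x2 = False.
From the singleton clause (¬x6), x6 = False.
All clauses hold; x1, x3, x4 can take either value.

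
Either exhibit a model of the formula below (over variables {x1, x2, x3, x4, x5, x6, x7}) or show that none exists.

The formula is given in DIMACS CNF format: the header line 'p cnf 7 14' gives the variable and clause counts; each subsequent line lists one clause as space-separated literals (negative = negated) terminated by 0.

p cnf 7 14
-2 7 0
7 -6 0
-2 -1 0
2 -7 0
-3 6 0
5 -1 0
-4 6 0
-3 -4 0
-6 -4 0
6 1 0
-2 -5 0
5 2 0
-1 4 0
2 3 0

x1=False; x2=True; x3=False; x4=False; x5=False; x6=True; x7=True

Case x2 = True:
Unit clause (x7) forces x7 = True.
Unit clause (¬x1) forces x1 = False.
Unit clause (x6) forces x6 = True.
Unit clause (¬x4) forces x4 = False.
Unit clause (¬x5) forces x5 = False.
No clause remains; x3 is free.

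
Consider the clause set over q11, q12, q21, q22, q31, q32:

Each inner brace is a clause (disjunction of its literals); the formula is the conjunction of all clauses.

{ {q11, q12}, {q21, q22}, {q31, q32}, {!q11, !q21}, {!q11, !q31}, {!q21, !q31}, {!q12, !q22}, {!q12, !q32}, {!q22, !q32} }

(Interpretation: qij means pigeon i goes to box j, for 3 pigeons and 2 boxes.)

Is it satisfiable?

Unsatisfiable

Branch on q11: set q11 = true.
(!q21) alone gives q21 = false.
(q22) alone gives q22 = true.
(!q31) alone gives q31 = false.
(q32) alone gives q32 = true.
But (!q32) is also a unit clause — contradiction.
So q11 must be the other value — set q11 = false.
(q12) alone gives q12 = true.
(!q22) alone gives q22 = false.
(q21) alone gives q21 = true.
(!q31) alone gives q31 = false.
(q32) alone gives q32 = true.
But (!q32) is also a unit clause — contradiction.
Both values of q11 lead to a conflict.
No assignment satisfies every clause.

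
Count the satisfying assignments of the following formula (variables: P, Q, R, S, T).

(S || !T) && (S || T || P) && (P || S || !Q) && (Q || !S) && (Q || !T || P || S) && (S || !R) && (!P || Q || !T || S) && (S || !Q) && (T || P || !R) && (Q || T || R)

There are 2^5 = 32 truth assignments over (P, Q, R, S, T).
Split on R. With R = true, the clauses containing R are satisfied and !R drops from the rest; 3 of the 2^4 = 16 assignments to the other variables satisfy what remains.
With R = false, by the same count on the reduced clause set, 4 assignments work.
Total: 3 + 4 = 7.

7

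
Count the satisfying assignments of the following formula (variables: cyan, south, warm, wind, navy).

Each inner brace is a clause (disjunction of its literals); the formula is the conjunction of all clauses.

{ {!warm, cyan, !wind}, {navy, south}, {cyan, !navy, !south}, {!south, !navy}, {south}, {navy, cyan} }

There are 2^5 = 32 truth assignments over (cyan, south, warm, wind, navy).
Split on navy. With navy = true, the clauses containing navy are satisfied and !navy drops from the rest; 0 of the 2^4 = 16 assignments to the other variables satisfy what remains.
With navy = false, by the same count on the reduced clause set, 4 assignments work.
(One model: cyan=T, south=T, warm=F, wind=F, navy=F.)
Total: 0 + 4 = 4.

4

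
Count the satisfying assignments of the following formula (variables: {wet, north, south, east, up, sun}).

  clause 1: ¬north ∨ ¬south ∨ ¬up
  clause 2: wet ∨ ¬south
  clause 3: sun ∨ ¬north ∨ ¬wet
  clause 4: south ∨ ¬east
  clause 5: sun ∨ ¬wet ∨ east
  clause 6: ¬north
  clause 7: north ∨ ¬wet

There are 2^6 = 64 truth assignments over (wet, north, south, east, up, sun).
Split on north. With north = True, the clauses containing north are satisfied and ¬north drops from the rest; 0 of the 2^5 = 32 assignments to the other variables satisfy what remains.
With north = False, by the same count on the reduced clause set, 4 assignments work.
Total: 0 + 4 = 4.

4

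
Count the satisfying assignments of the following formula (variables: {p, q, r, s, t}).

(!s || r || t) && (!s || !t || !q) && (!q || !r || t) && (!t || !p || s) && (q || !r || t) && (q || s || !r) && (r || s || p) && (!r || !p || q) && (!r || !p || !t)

6

There are 2^5 = 32 truth assignments over (p, q, r, s, t).
Split on t. With t = true, the clauses containing t are satisfied and !t drops from the rest; 4 of the 2^4 = 16 assignments to the other variables satisfy what remains.
With t = false, by the same count on the reduced clause set, 2 assignments work.
(One model: p=F, q=F, r=F, s=T, t=T.)
Total: 4 + 2 = 6.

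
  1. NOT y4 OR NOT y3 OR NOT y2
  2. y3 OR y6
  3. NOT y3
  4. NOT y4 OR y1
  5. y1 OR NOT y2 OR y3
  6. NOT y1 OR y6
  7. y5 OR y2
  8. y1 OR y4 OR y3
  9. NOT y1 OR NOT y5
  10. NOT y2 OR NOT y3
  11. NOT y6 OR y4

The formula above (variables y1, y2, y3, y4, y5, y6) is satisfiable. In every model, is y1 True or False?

True

Suppose y1 = false.
The clause (NOT y3) is unit, so y3 = false.
The clause (y6) is unit, so y6 = true.
The clause (NOT y4) is unit, so y4 = false.
Now (y4) is unsatisfied and unit — conflict.
So every satisfying assignment has y1 = True.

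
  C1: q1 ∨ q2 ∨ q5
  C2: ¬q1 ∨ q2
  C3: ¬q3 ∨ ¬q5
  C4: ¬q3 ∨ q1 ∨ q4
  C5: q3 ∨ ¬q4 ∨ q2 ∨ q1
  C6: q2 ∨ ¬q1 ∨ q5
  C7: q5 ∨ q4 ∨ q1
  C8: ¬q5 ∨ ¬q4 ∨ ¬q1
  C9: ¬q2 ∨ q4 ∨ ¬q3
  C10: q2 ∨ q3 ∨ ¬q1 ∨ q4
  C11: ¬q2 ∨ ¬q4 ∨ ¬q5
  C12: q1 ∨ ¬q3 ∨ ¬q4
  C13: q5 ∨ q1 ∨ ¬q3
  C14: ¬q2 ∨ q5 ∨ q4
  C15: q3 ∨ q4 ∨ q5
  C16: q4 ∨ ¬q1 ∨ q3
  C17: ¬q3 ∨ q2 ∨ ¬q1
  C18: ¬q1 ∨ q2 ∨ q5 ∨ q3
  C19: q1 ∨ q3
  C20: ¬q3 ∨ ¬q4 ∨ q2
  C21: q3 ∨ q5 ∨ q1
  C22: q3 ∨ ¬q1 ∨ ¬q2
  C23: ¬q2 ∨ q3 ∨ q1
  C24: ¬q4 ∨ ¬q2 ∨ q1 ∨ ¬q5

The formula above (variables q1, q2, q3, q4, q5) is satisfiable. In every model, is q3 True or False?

Suppose q3 = False.
The clause (q1) is unit, so q1 = True.
The clause (q2) is unit, so q2 = True.
That conflicts with the unit clause (¬q2).
So every satisfying assignment has q3 = True.

True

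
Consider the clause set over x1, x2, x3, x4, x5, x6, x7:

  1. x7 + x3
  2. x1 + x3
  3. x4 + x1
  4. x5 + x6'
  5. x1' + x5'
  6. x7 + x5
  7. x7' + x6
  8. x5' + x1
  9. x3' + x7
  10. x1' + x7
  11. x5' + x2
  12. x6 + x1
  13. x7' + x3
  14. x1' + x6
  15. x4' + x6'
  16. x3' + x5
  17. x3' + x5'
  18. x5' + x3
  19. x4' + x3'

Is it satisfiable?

Branch on x7: set x7 = 1.
(x6) alone gives x6 = 1.
(x5) alone gives x5 = 1.
(x1') alone gives x1 = 0.
Now (x1) is unsatisfied and unit — conflict.
Backtrack on x7: now try x7 = 0.
(x3) alone gives x3 = 1.
Now (x3') is unsatisfied and unit — conflict.
Both values of x7 lead to a conflict.
No assignment satisfies every clause.

Unsatisfiable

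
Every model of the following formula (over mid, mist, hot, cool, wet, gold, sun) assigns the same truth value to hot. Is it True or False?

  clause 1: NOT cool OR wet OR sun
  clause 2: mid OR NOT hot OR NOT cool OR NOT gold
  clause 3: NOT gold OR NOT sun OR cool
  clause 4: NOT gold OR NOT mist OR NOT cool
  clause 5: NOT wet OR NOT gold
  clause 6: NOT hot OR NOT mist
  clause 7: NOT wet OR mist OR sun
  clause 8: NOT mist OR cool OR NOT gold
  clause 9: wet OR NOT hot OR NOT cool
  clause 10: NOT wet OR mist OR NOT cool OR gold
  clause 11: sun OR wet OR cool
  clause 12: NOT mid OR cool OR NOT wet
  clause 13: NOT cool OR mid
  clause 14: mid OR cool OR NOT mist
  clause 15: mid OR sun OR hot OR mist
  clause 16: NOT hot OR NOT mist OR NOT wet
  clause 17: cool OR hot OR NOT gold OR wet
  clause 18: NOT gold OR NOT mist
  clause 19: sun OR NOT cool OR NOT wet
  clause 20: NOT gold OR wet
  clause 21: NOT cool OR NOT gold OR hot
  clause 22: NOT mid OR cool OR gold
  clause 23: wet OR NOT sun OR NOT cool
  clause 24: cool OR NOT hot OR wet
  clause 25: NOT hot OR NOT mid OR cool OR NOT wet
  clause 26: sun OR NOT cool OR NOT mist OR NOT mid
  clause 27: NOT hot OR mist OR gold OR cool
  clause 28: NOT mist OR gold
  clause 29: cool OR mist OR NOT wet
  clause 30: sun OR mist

Suppose hot = true.
From the singleton clause (NOT mist), mist = false.
From the singleton clause (sun), sun = true.
Try gold = false.
From the singleton clause (cool), cool = true.
From the singleton clause (wet), wet = true.
But (NOT wet) is also a unit clause — contradiction.
Undo gold and try gold = true.
From the singleton clause (cool), cool = true.
From the singleton clause (mid), mid = true.
From the singleton clause (NOT wet), wet = false.
But (wet) is also a unit clause — contradiction.
Either choice for gold ends in contradiction.
So every satisfying assignment has hot = False.

False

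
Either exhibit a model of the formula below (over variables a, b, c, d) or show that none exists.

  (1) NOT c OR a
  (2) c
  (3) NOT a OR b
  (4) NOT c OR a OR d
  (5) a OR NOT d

From the singleton clause (c), c = true.
From the singleton clause (a), a = true.
From the singleton clause (b), b = true.
All clauses hold; d can take either value.

a ↦ true, b ↦ true, c ↦ true, d ↦ true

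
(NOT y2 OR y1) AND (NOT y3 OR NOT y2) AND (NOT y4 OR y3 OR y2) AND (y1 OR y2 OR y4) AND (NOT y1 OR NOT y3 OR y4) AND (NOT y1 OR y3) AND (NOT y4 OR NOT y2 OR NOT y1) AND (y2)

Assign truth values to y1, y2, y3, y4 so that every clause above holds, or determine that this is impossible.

UNSATISFIABLE

Unit clause (y2) forces y2 = true.
Unit clause (y1) forces y1 = true.
Unit clause (NOT y3) forces y3 = false.
That conflicts with the unit clause (y3).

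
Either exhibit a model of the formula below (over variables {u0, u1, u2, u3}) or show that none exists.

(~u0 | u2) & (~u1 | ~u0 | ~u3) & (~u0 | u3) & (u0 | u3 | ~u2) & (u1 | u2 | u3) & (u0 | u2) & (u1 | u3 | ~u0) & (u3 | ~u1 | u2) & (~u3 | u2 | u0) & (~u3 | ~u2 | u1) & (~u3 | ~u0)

u0=0,  u1=1,  u2=1,  u3=1

Branch on u0: set u0 = 0.
From the singleton clause (u2), u2 = 1.
From the singleton clause (u3), u3 = 1.
From the singleton clause (u1), u1 = 1.
Every clause now holds.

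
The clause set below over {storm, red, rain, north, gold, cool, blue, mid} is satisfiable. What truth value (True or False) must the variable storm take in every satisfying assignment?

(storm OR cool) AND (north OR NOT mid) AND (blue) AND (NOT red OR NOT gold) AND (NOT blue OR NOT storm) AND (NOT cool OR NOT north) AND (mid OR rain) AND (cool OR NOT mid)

False

Suppose storm = true.
(blue) alone gives blue = true.
Now (NOT blue) is unsatisfied and unit — conflict.
So every satisfying assignment has storm = False.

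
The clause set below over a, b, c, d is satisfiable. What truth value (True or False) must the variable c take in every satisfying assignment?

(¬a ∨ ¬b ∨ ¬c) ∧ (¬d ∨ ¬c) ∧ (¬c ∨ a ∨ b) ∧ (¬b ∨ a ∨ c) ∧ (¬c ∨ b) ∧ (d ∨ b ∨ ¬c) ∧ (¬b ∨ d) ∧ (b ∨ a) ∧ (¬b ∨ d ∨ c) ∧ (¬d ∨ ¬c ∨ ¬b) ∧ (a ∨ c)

False

Suppose c = True.
From the singleton clause (¬d), d = False.
From the singleton clause (b), b = True.
Now (¬b) is unsatisfied and unit — conflict.
So every satisfying assignment has c = False.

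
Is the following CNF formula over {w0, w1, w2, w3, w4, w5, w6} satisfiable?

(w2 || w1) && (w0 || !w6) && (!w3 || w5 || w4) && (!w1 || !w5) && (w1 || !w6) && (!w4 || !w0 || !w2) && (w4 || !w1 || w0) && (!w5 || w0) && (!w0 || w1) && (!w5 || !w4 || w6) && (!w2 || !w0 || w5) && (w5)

No, unsatisfiable

(w5) alone gives w5 = true.
(!w1) alone gives w1 = false.
(w2) alone gives w2 = true.
(!w6) alone gives w6 = false.
(w0) alone gives w0 = true.
That conflicts with the unit clause (!w0).
No assignment satisfies every clause.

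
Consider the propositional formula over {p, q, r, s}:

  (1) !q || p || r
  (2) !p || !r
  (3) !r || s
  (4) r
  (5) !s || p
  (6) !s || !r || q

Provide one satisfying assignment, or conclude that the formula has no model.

From the singleton clause (r), r = true.
From the singleton clause (!p), p = false.
From the singleton clause (s), s = true.
That conflicts with the unit clause (!s).

UNSATISFIABLE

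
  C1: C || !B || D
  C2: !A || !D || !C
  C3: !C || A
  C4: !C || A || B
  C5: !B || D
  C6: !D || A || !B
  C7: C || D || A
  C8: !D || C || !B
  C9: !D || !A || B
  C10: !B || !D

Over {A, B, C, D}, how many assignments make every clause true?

3

There are 2^4 = 16 truth assignments over (A, B, C, D).
Check each against the 10 clauses (columns in the order A, B, C, D):
  F F F F  ✗ fails (C || D || A)
  F F F T  ✓ satisfies all
  F F T F  ✗ fails (!C || A)
  F F T T  ✗ fails (!C || A)
  F T F F  ✗ fails (C || !B || D)
  F T F T  ✗ fails (!D || A || !B)
  F T T F  ✗ fails (!C || A)
  F T T T  ✗ fails (!C || A)
  T F F F  ✓ satisfies all
  T F F T  ✗ fails (!D || !A || B)
  T F T F  ✓ satisfies all
  T F T T  ✗ fails (!A || !D || !C)
  T T F F  ✗ fails (C || !B || D)
  T T F T  ✗ fails (!D || C || !B)
  T T T F  ✗ fails (!B || D)
  T T T T  ✗ fails (!A || !D || !C)
3 of the 16 rows are models.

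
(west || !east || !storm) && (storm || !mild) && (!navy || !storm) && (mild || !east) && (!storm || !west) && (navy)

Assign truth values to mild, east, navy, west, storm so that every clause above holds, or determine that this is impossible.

The clause (navy) is unit, so navy = true.
The clause (!storm) is unit, so storm = false.
The clause (!mild) is unit, so mild = false.
The clause (!east) is unit, so east = false.
Every clause is now satisfied; west is unconstrained.

mild=false,  east=false,  navy=true,  west=false,  storm=false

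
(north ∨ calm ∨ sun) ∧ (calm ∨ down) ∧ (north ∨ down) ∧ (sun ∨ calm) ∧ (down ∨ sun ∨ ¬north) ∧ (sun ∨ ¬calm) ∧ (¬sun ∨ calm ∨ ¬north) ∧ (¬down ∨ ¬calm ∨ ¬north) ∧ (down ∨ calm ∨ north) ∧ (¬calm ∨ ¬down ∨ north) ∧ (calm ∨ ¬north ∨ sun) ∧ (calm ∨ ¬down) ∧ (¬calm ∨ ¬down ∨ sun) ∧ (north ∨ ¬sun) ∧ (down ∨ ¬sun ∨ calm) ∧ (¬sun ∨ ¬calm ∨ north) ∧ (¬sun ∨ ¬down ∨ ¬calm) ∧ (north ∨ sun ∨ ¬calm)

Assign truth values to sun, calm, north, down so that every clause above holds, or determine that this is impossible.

Case calm = True:
From the singleton clause (sun), sun = True.
From the singleton clause (north), north = True.
From the singleton clause (¬down), down = False.
Every clause now holds.

sun ↦ True; calm ↦ True; north ↦ True; down ↦ False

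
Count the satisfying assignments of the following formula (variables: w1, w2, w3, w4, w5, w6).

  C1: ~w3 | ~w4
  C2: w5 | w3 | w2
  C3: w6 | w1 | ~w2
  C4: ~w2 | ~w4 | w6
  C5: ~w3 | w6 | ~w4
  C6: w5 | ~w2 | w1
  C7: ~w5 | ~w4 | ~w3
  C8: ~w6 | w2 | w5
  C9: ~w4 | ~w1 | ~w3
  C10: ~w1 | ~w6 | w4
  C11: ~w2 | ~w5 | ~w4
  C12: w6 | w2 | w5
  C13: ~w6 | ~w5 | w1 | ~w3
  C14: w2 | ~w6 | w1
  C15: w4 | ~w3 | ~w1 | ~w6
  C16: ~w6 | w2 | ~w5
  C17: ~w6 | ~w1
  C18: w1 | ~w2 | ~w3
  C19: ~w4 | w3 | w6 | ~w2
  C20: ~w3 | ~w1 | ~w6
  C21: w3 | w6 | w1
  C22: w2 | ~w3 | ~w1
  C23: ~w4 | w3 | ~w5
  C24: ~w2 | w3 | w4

4

There are 2^6 = 64 truth assignments over (w1, w2, w3, w4, w5, w6).
Split on w4. With w4 = 1, the clauses containing w4 are satisfied and ~w4 drops from the rest; 0 of the 2^5 = 32 assignments to the other variables satisfy what remains.
With w4 = 0, by the same count on the reduced clause set, 4 assignments work.
Total: 0 + 4 = 4.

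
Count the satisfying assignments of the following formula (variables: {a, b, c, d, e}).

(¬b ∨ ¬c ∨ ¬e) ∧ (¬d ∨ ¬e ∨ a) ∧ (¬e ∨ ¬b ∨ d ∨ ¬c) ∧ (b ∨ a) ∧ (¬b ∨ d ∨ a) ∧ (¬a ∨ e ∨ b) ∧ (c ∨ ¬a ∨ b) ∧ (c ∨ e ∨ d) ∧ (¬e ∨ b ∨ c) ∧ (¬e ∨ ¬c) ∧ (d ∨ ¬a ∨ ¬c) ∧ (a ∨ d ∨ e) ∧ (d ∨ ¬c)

There are 2^5 = 32 truth assignments over (a, b, c, d, e).
Split on b. With b = True, the clauses containing b are satisfied and ¬b drops from the rest; 6 of the 2^4 = 16 assignments to the other variables satisfy what remains.
With b = False, by the same count on the reduced clause set, 0 assignments work.
(One model: a=F, b=T, c=F, d=T, e=F.)
Total: 6 + 0 = 6.

6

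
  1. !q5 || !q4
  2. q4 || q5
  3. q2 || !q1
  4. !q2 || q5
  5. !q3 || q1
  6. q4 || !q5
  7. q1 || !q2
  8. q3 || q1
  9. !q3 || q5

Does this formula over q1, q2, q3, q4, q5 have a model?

Suppose q5 = false.
The clause (q4) is unit, so q4 = true.
The clause (!q2) is unit, so q2 = false.
The clause (!q1) is unit, so q1 = false.
The clause (!q3) is unit, so q3 = false.
Now (q3) is unsatisfied and unit — conflict.
That branch fails; take q5 = true instead.
The clause (!q4) is unit, so q4 = false.
Now (q4) is unsatisfied and unit — conflict.
Neither q5 = true nor q5 = false works.
No assignment satisfies every clause.

No, unsatisfiable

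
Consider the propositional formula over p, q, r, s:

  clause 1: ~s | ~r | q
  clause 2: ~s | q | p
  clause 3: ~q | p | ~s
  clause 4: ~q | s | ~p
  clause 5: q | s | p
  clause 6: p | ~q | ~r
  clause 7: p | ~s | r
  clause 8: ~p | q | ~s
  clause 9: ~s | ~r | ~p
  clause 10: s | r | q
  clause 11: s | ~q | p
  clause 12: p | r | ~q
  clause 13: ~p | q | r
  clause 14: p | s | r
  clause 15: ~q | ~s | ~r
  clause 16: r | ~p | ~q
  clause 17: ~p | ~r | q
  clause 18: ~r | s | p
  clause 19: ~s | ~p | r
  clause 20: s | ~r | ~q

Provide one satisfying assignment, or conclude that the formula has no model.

UNSATISFIABLE

Suppose s = 0.
Suppose q = 0.
Unit clause (p) forces p = 1.
Unit clause (r) forces r = 1.
Now (~r) is unsatisfied and unit — conflict.
Undo q and try q = 1.
Unit clause (~p) forces p = 0.
Now (p) is unsatisfied and unit — conflict.
Neither q = 1 nor q = 0 works.
Undo s and try s = 1.
Suppose r = 0.
Unit clause (p) forces p = 1.
Now (~p) is unsatisfied and unit — conflict.
Undo r and try r = 1.
Unit clause (q) forces q = 1.
Now (~q) is unsatisfied and unit — conflict.
Neither r = 1 nor r = 0 works.
Neither s = 1 nor s = 0 works.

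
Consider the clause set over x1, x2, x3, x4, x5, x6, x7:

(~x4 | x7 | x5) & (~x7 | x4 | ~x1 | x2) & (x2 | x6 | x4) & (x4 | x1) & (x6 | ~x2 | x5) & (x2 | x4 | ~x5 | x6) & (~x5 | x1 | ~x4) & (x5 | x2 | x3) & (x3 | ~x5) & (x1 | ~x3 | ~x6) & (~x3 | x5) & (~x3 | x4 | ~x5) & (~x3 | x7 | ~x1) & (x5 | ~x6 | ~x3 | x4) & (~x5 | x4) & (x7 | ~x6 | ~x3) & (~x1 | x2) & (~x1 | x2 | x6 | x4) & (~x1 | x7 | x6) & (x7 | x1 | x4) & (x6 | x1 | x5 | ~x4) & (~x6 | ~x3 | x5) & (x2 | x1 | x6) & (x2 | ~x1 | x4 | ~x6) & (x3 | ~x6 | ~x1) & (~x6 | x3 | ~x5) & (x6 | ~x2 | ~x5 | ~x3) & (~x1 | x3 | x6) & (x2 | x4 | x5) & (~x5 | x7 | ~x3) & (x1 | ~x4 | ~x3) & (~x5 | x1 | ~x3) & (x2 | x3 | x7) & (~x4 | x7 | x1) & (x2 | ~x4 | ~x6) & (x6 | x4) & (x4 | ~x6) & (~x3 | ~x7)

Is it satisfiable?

Suppose x4 = 1.
Suppose x7 = 1.
The clause (~x3) is unit, so x3 = 0.
The clause (~x5) is unit, so x5 = 0.
The clause (x2) is unit, so x2 = 1.
The clause (x6) is unit, so x6 = 1.
The clause (~x1) is unit, so x1 = 0.
Every clause now holds.
A satisfying assignment: x1 ↦ 0,  x2 ↦ 1,  x3 ↦ 0,  x4 ↦ 1,  x5 ↦ 0,  x6 ↦ 1,  x7 ↦ 1.

Yes, satisfiable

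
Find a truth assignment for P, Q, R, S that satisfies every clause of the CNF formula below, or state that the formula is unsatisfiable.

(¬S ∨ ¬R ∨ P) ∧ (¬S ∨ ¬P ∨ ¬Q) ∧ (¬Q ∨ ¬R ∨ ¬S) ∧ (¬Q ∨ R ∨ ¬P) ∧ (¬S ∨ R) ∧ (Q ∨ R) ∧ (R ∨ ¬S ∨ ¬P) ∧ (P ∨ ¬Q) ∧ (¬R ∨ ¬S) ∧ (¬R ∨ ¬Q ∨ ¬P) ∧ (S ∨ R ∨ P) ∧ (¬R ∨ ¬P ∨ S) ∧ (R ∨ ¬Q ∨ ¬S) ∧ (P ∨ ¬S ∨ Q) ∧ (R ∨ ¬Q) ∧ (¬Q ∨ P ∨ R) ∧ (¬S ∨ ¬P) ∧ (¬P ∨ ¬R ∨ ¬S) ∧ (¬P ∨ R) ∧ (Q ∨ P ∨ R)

P=False,  Q=False,  R=True,  S=False

Branch on S: set S = False.
Branch on Q: set Q = False.
(R) alone gives R = True.
(¬P) alone gives P = False.
This assignment satisfies each clause.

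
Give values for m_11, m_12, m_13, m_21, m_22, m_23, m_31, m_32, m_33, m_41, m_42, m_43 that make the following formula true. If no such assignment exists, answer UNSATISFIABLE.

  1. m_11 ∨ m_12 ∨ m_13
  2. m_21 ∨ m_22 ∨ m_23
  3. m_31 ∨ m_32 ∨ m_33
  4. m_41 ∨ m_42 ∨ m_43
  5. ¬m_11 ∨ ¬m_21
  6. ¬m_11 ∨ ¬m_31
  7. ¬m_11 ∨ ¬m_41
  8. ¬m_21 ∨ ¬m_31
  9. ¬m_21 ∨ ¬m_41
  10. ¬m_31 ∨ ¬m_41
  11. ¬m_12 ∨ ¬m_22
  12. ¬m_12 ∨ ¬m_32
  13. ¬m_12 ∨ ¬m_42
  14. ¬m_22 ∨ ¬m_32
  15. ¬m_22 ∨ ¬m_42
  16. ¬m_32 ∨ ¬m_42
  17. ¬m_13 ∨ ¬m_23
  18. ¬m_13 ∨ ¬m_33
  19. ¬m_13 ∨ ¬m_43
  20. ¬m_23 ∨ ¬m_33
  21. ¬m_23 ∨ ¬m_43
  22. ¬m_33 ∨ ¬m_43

UNSATISFIABLE

Branch on m_11: set m_11 = False.
Branch on m_12: set m_12 = True.
Unit clause (¬m_22) forces m_22 = False.
Unit clause (¬m_32) forces m_32 = False.
Unit clause (¬m_42) forces m_42 = False.
Branch on m_21: set m_21 = True.
Unit clause (¬m_31) forces m_31 = False.
Unit clause (m_33) forces m_33 = True.
Unit clause (¬m_41) forces m_41 = False.
Unit clause (m_43) forces m_43 = True.
Now (¬m_43) is unsatisfied and unit — conflict.
Undo m_21 and try m_21 = False.
Unit clause (m_23) forces m_23 = True.
Unit clause (¬m_13) forces m_13 = False.
Unit clause (¬m_33) forces m_33 = False.
Unit clause (m_31) forces m_31 = True.
Unit clause (¬m_41) forces m_41 = False.
Unit clause (m_43) forces m_43 = True.
Now (¬m_43) is unsatisfied and unit — conflict.
Either choice for m_21 ends in contradiction.
Undo m_12 and try m_12 = False.
Unit clause (m_13) forces m_13 = True.
Unit clause (¬m_23) forces m_23 = False.
Unit clause (¬m_33) forces m_33 = False.
Unit clause (¬m_43) forces m_43 = False.
Branch on m_21: set m_21 = True.
Unit clause (¬m_31) forces m_31 = False.
Unit clause (m_32) forces m_32 = True.
Unit clause (¬m_41) forces m_41 = False.
Unit clause (m_42) forces m_42 = True.
Now (¬m_42) is unsatisfied and unit — conflict.
Undo m_21 and try m_21 = False.
Unit clause (m_22) forces m_22 = True.
Unit clause (¬m_32) forces m_32 = False.
Unit clause (m_31) forces m_31 = True.
Unit clause (¬m_41) forces m_41 = False.
Unit clause (m_42) forces m_42 = True.
Now (¬m_42) is unsatisfied and unit — conflict.
Either choice for m_21 ends in contradiction.
Either choice for m_12 ends in contradiction.
Undo m_11 and try m_11 = True.
Unit clause (¬m_21) forces m_21 = False.
Unit clause (¬m_31) forces m_31 = False.
Unit clause (¬m_41) forces m_41 = False.
Branch on m_22: set m_22 = True.
Unit clause (¬m_12) forces m_12 = False.
Unit clause (¬m_32) forces m_32 = False.
Unit clause (m_33) forces m_33 = True.
Unit clause (¬m_42) forces m_42 = False.
Unit clause (m_43) forces m_43 = True.
Now (¬m_43) is unsatisfied and unit — conflict.
Undo m_22 and try m_22 = False.
Unit clause (m_23) forces m_23 = True.
Unit clause (¬m_13) forces m_13 = False.
Unit clause (¬m_33) forces m_33 = False.
Unit clause (m_32) forces m_32 = True.
Unit clause (¬m_12) forces m_12 = False.
Unit clause (¬m_42) forces m_42 = False.
Unit clause (m_43) forces m_43 = True.
Now (¬m_43) is unsatisfied and unit — conflict.
Either choice for m_22 ends in contradiction.
Either choice for m_11 ends in contradiction.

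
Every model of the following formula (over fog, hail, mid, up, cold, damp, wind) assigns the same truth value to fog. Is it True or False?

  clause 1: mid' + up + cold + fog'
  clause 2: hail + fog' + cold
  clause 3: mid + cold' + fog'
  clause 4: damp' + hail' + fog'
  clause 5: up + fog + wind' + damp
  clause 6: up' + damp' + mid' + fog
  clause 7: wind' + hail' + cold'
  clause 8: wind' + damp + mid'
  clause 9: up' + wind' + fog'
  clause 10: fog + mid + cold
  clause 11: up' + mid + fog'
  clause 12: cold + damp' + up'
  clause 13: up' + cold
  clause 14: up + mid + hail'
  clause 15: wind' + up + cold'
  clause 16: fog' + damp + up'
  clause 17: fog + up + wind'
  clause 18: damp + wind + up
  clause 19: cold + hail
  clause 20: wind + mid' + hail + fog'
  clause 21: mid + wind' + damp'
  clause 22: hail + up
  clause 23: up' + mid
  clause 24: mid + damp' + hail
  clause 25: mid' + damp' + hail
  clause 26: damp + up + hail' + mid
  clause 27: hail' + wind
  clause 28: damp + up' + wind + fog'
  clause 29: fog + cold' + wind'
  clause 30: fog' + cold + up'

False

Suppose fog = 1.
Case hail = 1:
The clause (damp') is unit, so damp = 0.
The clause (up') is unit, so up = 0.
The clause (mid) is unit, so mid = 1.
The clause (cold) is unit, so cold = 1.
The clause (wind') is unit, so wind = 0.
Now (wind) is unsatisfied and unit — conflict.
So hail must be the other value — set hail = 0.
The clause (cold) is unit, so cold = 1.
The clause (mid) is unit, so mid = 1.
The clause (wind) is unit, so wind = 1.
The clause (damp) is unit, so damp = 1.
Now (damp') is unsatisfied and unit — conflict.
Both values of hail lead to a conflict.
So every satisfying assignment has fog = False.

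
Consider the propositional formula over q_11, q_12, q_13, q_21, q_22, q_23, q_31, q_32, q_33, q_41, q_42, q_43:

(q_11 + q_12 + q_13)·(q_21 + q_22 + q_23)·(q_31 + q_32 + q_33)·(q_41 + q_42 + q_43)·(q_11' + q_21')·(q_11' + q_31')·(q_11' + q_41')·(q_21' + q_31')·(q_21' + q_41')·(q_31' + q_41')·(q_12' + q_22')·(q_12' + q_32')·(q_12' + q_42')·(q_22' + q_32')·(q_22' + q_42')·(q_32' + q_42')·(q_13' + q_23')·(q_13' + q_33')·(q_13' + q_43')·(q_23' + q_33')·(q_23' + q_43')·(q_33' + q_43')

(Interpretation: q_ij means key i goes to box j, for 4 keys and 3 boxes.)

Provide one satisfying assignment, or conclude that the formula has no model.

UNSATISFIABLE

Branch on q_11: set q_11 = 0.
Branch on q_12: set q_12 = 1.
(q_22') alone gives q_22 = 0.
(q_32') alone gives q_32 = 0.
(q_42') alone gives q_42 = 0.
Branch on q_21: set q_21 = 1.
(q_31') alone gives q_31 = 0.
(q_33) alone gives q_33 = 1.
(q_41') alone gives q_41 = 0.
(q_43) alone gives q_43 = 1.
But (q_43') is also a unit clause — contradiction.
That branch fails; take q_21 = 0 instead.
(q_23) alone gives q_23 = 1.
(q_13') alone gives q_13 = 0.
(q_33') alone gives q_33 = 0.
(q_31) alone gives q_31 = 1.
(q_41') alone gives q_41 = 0.
(q_43) alone gives q_43 = 1.
But (q_43') is also a unit clause — contradiction.
Neither q_21 = 1 nor q_21 = 0 works.
That branch fails; take q_12 = 0 instead.
(q_13) alone gives q_13 = 1.
(q_23') alone gives q_23 = 0.
(q_33') alone gives q_33 = 0.
(q_43') alone gives q_43 = 0.
Branch on q_21: set q_21 = 1.
(q_31') alone gives q_31 = 0.
(q_32) alone gives q_32 = 1.
(q_41') alone gives q_41 = 0.
(q_42) alone gives q_42 = 1.
But (q_42') is also a unit clause — contradiction.
That branch fails; take q_21 = 0 instead.
(q_22) alone gives q_22 = 1.
(q_32') alone gives q_32 = 0.
(q_31) alone gives q_31 = 1.
(q_41') alone gives q_41 = 0.
(q_42) alone gives q_42 = 1.
But (q_42') is also a unit clause — contradiction.
Neither q_21 = 1 nor q_21 = 0 works.
Neither q_12 = 1 nor q_12 = 0 works.
That branch fails; take q_11 = 1 instead.
(q_21') alone gives q_21 = 0.
(q_31') alone gives q_31 = 0.
(q_41') alone gives q_41 = 0.
Branch on q_22: set q_22 = 1.
(q_12') alone gives q_12 = 0.
(q_32') alone gives q_32 = 0.
(q_33) alone gives q_33 = 1.
(q_42') alone gives q_42 = 0.
(q_43) alone gives q_43 = 1.
But (q_43') is also a unit clause — contradiction.
That branch fails; take q_22 = 0 instead.
(q_23) alone gives q_23 = 1.
(q_13') alone gives q_13 = 0.
(q_33') alone gives q_33 = 0.
(q_32) alone gives q_32 = 1.
(q_12') alone gives q_12 = 0.
(q_42') alone gives q_42 = 0.
(q_43) alone gives q_43 = 1.
But (q_43') is also a unit clause — contradiction.
Neither q_22 = 1 nor q_22 = 0 works.
Neither q_11 = 1 nor q_11 = 0 works.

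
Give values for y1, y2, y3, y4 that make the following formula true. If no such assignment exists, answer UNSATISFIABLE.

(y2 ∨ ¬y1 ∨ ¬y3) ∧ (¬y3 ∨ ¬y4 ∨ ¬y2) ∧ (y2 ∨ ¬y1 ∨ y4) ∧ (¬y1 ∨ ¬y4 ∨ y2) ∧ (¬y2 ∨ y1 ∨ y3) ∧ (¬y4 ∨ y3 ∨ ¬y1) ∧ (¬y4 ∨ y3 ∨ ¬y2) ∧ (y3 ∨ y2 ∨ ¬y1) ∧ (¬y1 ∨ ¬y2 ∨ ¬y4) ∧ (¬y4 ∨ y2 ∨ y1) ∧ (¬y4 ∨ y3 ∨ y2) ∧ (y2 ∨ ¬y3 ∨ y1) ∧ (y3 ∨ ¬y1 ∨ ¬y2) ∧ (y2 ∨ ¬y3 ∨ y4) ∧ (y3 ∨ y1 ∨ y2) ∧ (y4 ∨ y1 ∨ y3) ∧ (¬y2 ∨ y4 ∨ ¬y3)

UNSATISFIABLE

Suppose y2 = True.
Suppose y3 = False.
The clause (y1) is unit, so y1 = True.
But (¬y1) is also a unit clause — contradiction.
Backtrack on y3: now try y3 = True.
The clause (¬y4) is unit, so y4 = False.
But (y4) is also a unit clause — contradiction.
Both values of y3 lead to a conflict.
Backtrack on y2: now try y2 = False.
Suppose y1 = False.
The clause (¬y4) is unit, so y4 = False.
The clause (¬y3) is unit, so y3 = False.
But (y3) is also a unit clause — contradiction.
Backtrack on y1: now try y1 = True.
The clause (¬y3) is unit, so y3 = False.
But (y3) is also a unit clause — contradiction.
Both values of y1 lead to a conflict.
Both values of y2 lead to a conflict.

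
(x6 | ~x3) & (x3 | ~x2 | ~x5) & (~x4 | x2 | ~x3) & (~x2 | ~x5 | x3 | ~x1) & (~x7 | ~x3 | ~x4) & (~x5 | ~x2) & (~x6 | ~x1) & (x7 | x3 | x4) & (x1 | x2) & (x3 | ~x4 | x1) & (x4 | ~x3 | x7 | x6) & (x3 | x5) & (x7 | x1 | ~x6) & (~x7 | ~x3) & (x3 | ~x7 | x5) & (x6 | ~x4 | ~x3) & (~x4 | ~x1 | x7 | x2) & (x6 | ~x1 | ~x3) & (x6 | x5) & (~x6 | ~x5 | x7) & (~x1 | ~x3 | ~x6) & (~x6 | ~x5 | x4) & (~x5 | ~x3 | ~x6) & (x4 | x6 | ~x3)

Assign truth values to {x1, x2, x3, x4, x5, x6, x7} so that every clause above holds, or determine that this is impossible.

x1=1; x2=0; x3=0; x4=1; x5=1; x6=0; x7=1

Case x6 = 0:
The clause (~x3) is unit, so x3 = 0.
The clause (x5) is unit, so x5 = 1.
The clause (~x2) is unit, so x2 = 0.
The clause (x1) is unit, so x1 = 1.
Case x7 = 1:
Every clause is now satisfied; x4 is unconstrained.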